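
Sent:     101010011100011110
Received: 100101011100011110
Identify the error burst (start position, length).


XOR: 001111000000000000

Burst at position 2, length 4


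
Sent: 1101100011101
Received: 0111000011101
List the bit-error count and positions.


XOR: 1010100000000

3 error(s) at position(s): 0, 2, 4


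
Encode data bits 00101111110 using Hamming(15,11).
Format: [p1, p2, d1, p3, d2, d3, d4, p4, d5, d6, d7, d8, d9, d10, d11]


Parity bits: p1=1, p2=0, p3=0, p4=0

100001001111110


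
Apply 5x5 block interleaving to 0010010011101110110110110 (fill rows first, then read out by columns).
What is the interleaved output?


Matrix:
  00100
  10011
  10111
  01101
  10110
Read columns: 0110100010101110110101110

0110100010101110110101110


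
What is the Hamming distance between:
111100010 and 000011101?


XOR: 111111111
Count of 1s: 9

9


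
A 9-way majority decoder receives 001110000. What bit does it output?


Ones: 3 out of 9
Threshold: 5

0 (3/9 voted 1)


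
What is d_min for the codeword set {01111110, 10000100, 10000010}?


Comparing all pairs, minimum distance: 2
Can detect 1 errors, correct 0 errors

2


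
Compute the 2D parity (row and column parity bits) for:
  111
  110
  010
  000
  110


Row parities: 10100
Column parities: 101

Row P: 10100, Col P: 101, Corner: 0


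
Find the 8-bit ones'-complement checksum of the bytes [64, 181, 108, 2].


Sum = 355 mod 256 = 99
Complement = 156

156


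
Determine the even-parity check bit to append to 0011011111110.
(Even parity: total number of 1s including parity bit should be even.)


Number of 1s in data: 9
Parity bit: 1

1


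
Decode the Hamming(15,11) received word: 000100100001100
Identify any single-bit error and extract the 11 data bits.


Syndrome = 2: error at position 2

Data: 00010001100 (corrected bit 2)


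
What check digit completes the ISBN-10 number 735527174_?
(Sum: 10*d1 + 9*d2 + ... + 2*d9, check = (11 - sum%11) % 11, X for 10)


Weighted sum: 252
252 mod 11 = 10

Check digit: 1


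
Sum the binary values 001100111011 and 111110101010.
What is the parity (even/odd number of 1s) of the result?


001100111011 = 827
111110101010 = 4010
Sum = 4837 = 1001011100101
1s count = 7

odd parity (7 ones in 1001011100101)


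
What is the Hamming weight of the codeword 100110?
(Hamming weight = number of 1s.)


Counting 1s in 100110

3


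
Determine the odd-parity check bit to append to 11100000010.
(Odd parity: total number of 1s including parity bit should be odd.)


Number of 1s in data: 4
Parity bit: 1

1


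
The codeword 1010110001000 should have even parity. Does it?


Number of 1s: 5

No, parity error (5 ones)


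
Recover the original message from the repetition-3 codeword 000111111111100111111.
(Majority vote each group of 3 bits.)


Groups: 000, 111, 111, 111, 100, 111, 111
Majority votes: 0111011

0111011


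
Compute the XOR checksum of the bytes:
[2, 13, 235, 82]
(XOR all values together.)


XOR chain: 2 ^ 13 ^ 235 ^ 82 = 182

182


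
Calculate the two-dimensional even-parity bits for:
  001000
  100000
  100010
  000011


Row parities: 1100
Column parities: 001001

Row P: 1100, Col P: 001001, Corner: 0


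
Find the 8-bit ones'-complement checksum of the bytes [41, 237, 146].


Sum = 424 mod 256 = 168
Complement = 87

87


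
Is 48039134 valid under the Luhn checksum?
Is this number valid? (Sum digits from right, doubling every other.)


Luhn sum = 39
39 mod 10 = 9

Invalid (Luhn sum mod 10 = 9)


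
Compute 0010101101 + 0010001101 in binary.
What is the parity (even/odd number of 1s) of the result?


0010101101 = 173
0010001101 = 141
Sum = 314 = 100111010
1s count = 5

odd parity (5 ones in 100111010)


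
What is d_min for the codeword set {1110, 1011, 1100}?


Comparing all pairs, minimum distance: 1
Can detect 0 errors, correct 0 errors

1


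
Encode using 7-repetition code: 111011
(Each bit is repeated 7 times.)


Each bit -> 7 copies

111111111111111111111000000011111111111111


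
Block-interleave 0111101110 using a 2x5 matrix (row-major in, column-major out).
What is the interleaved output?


Matrix:
  01111
  01110
Read columns: 0011111110

0011111110


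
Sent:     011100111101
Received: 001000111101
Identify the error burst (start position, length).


XOR: 010100000000

Burst at position 1, length 3


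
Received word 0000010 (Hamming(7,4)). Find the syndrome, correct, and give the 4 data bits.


Syndrome = 6: error at position 6

Data: 0000 (corrected bit 6)


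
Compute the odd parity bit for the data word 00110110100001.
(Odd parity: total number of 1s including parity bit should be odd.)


Number of 1s in data: 6
Parity bit: 1

1


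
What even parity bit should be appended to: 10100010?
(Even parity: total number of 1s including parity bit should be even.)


Number of 1s in data: 3
Parity bit: 1

1


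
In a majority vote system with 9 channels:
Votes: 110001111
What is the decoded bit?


Ones: 6 out of 9
Threshold: 5

1 (6/9 voted 1)


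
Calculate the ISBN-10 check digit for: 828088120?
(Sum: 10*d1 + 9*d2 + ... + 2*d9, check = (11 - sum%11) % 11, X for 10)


Weighted sum: 260
260 mod 11 = 7

Check digit: 4


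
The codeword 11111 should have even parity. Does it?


Number of 1s: 5

No, parity error (5 ones)


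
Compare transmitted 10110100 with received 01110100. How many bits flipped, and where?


XOR: 11000000

2 error(s) at position(s): 0, 1


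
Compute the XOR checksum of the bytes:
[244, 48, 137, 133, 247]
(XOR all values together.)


XOR chain: 244 ^ 48 ^ 137 ^ 133 ^ 247 = 63

63


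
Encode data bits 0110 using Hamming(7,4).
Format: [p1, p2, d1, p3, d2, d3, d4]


Parity bits: p1=1, p2=1, p3=0

1100110


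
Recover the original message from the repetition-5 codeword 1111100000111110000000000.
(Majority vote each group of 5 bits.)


Groups: 11111, 00000, 11111, 00000, 00000
Majority votes: 10100

10100


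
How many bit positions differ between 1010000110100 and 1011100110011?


XOR: 0001100000111
Count of 1s: 5

5


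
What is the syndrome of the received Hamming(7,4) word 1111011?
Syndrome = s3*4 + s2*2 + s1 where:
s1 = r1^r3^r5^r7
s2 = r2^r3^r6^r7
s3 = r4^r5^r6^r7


s1=1, s2=0, s3=1

Syndrome = 5 (error at position 5)


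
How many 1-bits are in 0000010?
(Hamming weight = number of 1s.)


Counting 1s in 0000010

1


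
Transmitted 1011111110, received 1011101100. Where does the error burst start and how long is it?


XOR: 0000010010

Burst at position 5, length 4


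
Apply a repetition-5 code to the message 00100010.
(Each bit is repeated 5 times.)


Each bit -> 5 copies

0000000000111110000000000000001111100000


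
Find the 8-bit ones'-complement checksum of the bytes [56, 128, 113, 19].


Sum = 316 mod 256 = 60
Complement = 195

195


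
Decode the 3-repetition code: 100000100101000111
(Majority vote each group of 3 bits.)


Groups: 100, 000, 100, 101, 000, 111
Majority votes: 000101

000101


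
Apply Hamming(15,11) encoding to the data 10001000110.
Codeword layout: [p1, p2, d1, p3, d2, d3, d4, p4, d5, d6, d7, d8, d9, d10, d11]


Parity bits: p1=1, p2=0, p3=0, p4=1

101000011000110


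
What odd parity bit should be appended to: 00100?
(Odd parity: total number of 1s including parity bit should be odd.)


Number of 1s in data: 1
Parity bit: 0

0


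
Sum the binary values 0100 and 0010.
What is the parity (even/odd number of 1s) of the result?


0100 = 4
0010 = 2
Sum = 6 = 110
1s count = 2

even parity (2 ones in 110)


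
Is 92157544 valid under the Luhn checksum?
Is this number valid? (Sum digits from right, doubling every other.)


Luhn sum = 40
40 mod 10 = 0

Valid (Luhn sum mod 10 = 0)


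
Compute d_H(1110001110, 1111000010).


XOR: 0001001100
Count of 1s: 3

3


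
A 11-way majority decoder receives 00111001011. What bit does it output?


Ones: 6 out of 11
Threshold: 6

1 (6/11 voted 1)


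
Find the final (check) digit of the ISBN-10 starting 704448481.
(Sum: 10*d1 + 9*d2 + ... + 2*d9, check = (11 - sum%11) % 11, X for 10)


Weighted sum: 236
236 mod 11 = 5

Check digit: 6


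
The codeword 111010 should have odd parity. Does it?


Number of 1s: 4

No, parity error (4 ones)


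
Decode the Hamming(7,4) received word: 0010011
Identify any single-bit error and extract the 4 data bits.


Syndrome = 2: error at position 2

Data: 1011 (corrected bit 2)


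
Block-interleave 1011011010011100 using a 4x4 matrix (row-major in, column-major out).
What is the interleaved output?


Matrix:
  1011
  0110
  1001
  1100
Read columns: 1011010111001010

1011010111001010


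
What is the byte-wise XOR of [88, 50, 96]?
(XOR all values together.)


XOR chain: 88 ^ 50 ^ 96 = 10

10


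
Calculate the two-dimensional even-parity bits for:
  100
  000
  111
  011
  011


Row parities: 10100
Column parities: 011

Row P: 10100, Col P: 011, Corner: 0


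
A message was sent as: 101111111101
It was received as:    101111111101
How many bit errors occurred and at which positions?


XOR: 000000000000

0 errors (received matches sent)


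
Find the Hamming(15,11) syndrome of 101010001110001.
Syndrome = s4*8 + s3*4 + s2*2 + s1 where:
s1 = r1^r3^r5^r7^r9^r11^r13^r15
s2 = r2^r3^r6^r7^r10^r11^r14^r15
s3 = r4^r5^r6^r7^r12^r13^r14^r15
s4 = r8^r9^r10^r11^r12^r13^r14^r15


s1=0, s2=0, s3=0, s4=0

Syndrome = 0 (no error)


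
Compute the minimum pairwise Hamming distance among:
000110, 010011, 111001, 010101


Comparing all pairs, minimum distance: 2
Can detect 1 errors, correct 0 errors

2


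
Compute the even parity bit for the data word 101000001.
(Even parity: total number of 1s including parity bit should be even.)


Number of 1s in data: 3
Parity bit: 1

1


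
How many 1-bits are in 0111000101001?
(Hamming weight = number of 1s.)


Counting 1s in 0111000101001

6


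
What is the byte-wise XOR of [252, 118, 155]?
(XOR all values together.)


XOR chain: 252 ^ 118 ^ 155 = 17

17


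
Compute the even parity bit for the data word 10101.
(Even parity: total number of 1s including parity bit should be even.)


Number of 1s in data: 3
Parity bit: 1

1


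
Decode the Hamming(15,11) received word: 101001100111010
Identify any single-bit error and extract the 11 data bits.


Syndrome = 0: no error detected

Data: 10110111010 (no errors)


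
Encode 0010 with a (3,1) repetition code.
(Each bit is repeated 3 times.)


Each bit -> 3 copies

000000111000


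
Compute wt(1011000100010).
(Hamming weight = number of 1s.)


Counting 1s in 1011000100010

5


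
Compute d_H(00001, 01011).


XOR: 01010
Count of 1s: 2

2


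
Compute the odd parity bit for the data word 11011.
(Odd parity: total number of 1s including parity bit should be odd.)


Number of 1s in data: 4
Parity bit: 1

1


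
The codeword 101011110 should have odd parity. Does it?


Number of 1s: 6

No, parity error (6 ones)


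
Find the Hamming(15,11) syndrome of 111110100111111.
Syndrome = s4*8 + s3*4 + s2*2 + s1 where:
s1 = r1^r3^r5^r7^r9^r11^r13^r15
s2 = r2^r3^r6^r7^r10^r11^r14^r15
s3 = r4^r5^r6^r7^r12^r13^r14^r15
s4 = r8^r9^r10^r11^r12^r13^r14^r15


s1=1, s2=1, s3=1, s4=0

Syndrome = 7 (error at position 7)


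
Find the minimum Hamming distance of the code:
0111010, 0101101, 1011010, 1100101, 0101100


Comparing all pairs, minimum distance: 1
Can detect 0 errors, correct 0 errors

1


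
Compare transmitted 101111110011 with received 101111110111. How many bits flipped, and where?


XOR: 000000000100

1 error(s) at position(s): 9


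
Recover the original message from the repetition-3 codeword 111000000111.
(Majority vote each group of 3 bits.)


Groups: 111, 000, 000, 111
Majority votes: 1001

1001


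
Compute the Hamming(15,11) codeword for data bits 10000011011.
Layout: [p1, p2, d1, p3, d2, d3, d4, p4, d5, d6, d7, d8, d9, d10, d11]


Parity bits: p1=1, p2=0, p3=1, p4=0

101100000011011


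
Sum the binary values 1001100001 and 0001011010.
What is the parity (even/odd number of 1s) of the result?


1001100001 = 609
0001011010 = 90
Sum = 699 = 1010111011
1s count = 7

odd parity (7 ones in 1010111011)


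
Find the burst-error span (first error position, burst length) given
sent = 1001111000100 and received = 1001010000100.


XOR: 0000101000000

Burst at position 4, length 3


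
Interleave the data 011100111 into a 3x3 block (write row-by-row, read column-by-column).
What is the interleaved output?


Matrix:
  011
  100
  111
Read columns: 011101101

011101101


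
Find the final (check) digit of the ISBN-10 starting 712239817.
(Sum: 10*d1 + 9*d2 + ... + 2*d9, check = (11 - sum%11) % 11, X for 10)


Weighted sum: 221
221 mod 11 = 1

Check digit: X


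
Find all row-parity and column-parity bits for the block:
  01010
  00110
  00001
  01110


Row parities: 0011
Column parities: 00011

Row P: 0011, Col P: 00011, Corner: 0


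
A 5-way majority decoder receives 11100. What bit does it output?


Ones: 3 out of 5
Threshold: 3

1 (3/5 voted 1)


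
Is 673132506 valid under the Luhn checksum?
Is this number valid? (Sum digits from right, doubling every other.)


Luhn sum = 34
34 mod 10 = 4

Invalid (Luhn sum mod 10 = 4)


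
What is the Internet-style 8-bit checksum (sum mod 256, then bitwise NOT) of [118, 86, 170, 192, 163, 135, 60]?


Sum = 924 mod 256 = 156
Complement = 99

99


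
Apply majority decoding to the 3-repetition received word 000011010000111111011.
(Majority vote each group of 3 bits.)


Groups: 000, 011, 010, 000, 111, 111, 011
Majority votes: 0100111

0100111


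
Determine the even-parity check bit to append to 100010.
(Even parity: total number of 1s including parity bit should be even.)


Number of 1s in data: 2
Parity bit: 0

0


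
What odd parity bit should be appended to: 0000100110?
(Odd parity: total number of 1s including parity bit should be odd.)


Number of 1s in data: 3
Parity bit: 0

0


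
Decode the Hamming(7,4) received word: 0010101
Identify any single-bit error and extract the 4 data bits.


Syndrome = 1: error at position 1

Data: 1101 (corrected bit 1)


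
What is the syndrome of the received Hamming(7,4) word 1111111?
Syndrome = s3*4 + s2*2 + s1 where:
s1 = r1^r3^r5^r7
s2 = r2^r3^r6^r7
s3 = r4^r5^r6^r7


s1=0, s2=0, s3=0

Syndrome = 0 (no error)


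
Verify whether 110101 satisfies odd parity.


Number of 1s: 4

No, parity error (4 ones)


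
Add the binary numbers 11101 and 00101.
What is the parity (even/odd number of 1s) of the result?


11101 = 29
00101 = 5
Sum = 34 = 100010
1s count = 2

even parity (2 ones in 100010)


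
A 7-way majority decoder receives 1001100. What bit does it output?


Ones: 3 out of 7
Threshold: 4

0 (3/7 voted 1)


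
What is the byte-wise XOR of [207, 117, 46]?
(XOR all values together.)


XOR chain: 207 ^ 117 ^ 46 = 148

148


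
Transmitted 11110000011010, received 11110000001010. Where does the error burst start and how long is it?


XOR: 00000000010000

Burst at position 9, length 1


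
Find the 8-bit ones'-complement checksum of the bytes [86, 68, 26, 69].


Sum = 249 mod 256 = 249
Complement = 6

6


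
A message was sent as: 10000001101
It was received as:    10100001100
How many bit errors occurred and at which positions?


XOR: 00100000001

2 error(s) at position(s): 2, 10


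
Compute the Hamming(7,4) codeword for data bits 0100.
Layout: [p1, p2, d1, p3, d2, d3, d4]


Parity bits: p1=1, p2=0, p3=1

1001100


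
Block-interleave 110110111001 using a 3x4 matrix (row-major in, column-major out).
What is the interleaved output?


Matrix:
  1101
  1011
  1001
Read columns: 111100010111

111100010111


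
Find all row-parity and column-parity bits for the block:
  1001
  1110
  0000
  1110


Row parities: 0101
Column parities: 1001

Row P: 0101, Col P: 1001, Corner: 0


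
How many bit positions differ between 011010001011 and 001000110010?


XOR: 010010111001
Count of 1s: 6

6


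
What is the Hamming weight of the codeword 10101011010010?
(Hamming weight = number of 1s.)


Counting 1s in 10101011010010

7


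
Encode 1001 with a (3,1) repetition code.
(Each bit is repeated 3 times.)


Each bit -> 3 copies

111000000111


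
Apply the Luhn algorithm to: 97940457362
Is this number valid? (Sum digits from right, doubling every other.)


Luhn sum = 57
57 mod 10 = 7

Invalid (Luhn sum mod 10 = 7)


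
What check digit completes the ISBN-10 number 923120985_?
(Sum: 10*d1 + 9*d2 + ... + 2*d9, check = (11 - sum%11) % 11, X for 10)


Weighted sum: 221
221 mod 11 = 1

Check digit: X


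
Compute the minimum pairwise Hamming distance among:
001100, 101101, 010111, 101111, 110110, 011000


Comparing all pairs, minimum distance: 1
Can detect 0 errors, correct 0 errors

1


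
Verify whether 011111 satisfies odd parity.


Number of 1s: 5

Yes, parity is correct (5 ones)


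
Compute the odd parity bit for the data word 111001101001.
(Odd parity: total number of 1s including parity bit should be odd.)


Number of 1s in data: 7
Parity bit: 0

0


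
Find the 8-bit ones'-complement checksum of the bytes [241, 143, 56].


Sum = 440 mod 256 = 184
Complement = 71

71


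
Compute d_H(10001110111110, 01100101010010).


XOR: 11101011101100
Count of 1s: 9

9


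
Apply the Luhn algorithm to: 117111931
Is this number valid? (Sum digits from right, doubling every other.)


Luhn sum = 31
31 mod 10 = 1

Invalid (Luhn sum mod 10 = 1)


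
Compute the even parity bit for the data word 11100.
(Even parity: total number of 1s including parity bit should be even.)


Number of 1s in data: 3
Parity bit: 1

1


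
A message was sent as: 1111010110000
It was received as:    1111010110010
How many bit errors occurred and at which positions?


XOR: 0000000000010

1 error(s) at position(s): 11


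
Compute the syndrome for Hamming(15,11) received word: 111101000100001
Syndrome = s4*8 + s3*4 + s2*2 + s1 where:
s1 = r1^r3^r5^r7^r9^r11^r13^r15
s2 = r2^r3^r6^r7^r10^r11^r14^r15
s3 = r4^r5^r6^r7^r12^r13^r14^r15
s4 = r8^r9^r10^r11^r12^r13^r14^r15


s1=1, s2=1, s3=1, s4=0

Syndrome = 7 (error at position 7)


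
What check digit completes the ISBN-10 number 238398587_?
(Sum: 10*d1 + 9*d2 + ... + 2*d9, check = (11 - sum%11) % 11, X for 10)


Weighted sum: 284
284 mod 11 = 9

Check digit: 2


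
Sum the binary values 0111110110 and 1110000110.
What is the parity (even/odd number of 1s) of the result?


0111110110 = 502
1110000110 = 902
Sum = 1404 = 10101111100
1s count = 7

odd parity (7 ones in 10101111100)


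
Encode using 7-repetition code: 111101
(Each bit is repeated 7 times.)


Each bit -> 7 copies

111111111111111111111111111100000001111111


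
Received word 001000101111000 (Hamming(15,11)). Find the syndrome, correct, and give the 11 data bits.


Syndrome = 0: no error detected

Data: 10011111000 (no errors)


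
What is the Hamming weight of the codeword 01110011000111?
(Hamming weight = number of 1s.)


Counting 1s in 01110011000111

8


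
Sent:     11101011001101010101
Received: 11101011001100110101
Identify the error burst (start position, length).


XOR: 00000000000001100000

Burst at position 13, length 2


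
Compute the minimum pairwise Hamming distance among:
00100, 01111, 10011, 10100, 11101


Comparing all pairs, minimum distance: 1
Can detect 0 errors, correct 0 errors

1


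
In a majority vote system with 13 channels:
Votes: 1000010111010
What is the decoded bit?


Ones: 6 out of 13
Threshold: 7

0 (6/13 voted 1)


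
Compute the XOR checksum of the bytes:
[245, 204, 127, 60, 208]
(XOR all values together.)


XOR chain: 245 ^ 204 ^ 127 ^ 60 ^ 208 = 170

170


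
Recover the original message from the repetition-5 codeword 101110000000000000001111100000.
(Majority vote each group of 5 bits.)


Groups: 10111, 00000, 00000, 00000, 11111, 00000
Majority votes: 100010

100010


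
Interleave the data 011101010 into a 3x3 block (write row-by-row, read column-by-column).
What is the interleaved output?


Matrix:
  011
  101
  010
Read columns: 010101110

010101110


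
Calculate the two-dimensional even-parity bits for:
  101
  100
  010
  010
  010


Row parities: 01111
Column parities: 011

Row P: 01111, Col P: 011, Corner: 0


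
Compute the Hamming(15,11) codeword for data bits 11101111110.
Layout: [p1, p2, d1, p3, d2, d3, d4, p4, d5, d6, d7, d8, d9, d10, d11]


Parity bits: p1=1, p2=1, p3=1, p4=0

111111001111110


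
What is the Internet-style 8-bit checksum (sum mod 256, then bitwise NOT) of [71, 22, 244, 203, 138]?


Sum = 678 mod 256 = 166
Complement = 89

89


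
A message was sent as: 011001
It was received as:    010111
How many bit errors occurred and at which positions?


XOR: 001110

3 error(s) at position(s): 2, 3, 4


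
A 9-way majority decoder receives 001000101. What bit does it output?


Ones: 3 out of 9
Threshold: 5

0 (3/9 voted 1)


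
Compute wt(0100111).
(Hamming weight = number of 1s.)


Counting 1s in 0100111

4


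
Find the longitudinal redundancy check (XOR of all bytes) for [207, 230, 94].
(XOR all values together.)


XOR chain: 207 ^ 230 ^ 94 = 119

119


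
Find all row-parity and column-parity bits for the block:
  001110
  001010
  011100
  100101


Row parities: 1011
Column parities: 111101

Row P: 1011, Col P: 111101, Corner: 1


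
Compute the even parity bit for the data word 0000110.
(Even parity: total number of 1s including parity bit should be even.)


Number of 1s in data: 2
Parity bit: 0

0


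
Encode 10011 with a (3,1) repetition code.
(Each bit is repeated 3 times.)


Each bit -> 3 copies

111000000111111


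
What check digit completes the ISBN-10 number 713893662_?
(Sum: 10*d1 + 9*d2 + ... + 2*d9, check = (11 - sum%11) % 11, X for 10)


Weighted sum: 274
274 mod 11 = 10

Check digit: 1


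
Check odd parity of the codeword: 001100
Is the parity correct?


Number of 1s: 2

No, parity error (2 ones)


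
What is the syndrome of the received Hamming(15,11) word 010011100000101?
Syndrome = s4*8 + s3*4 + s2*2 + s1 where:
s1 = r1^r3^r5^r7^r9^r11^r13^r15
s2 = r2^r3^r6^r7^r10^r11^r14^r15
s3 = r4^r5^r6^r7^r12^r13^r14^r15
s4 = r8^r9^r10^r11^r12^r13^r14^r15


s1=0, s2=0, s3=1, s4=0

Syndrome = 4 (error at position 4)


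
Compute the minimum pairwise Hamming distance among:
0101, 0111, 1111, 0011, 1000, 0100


Comparing all pairs, minimum distance: 1
Can detect 0 errors, correct 0 errors

1


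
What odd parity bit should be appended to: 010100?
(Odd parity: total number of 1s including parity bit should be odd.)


Number of 1s in data: 2
Parity bit: 1

1


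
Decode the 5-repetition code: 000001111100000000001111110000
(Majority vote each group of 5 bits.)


Groups: 00000, 11111, 00000, 00000, 11111, 10000
Majority votes: 010010

010010


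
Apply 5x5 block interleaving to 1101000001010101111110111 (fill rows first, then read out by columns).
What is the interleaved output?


Matrix:
  11010
  00001
  01010
  11111
  10111
Read columns: 1001110110000111011101011

1001110110000111011101011


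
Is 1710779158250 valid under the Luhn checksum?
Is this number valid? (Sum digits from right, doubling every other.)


Luhn sum = 45
45 mod 10 = 5

Invalid (Luhn sum mod 10 = 5)


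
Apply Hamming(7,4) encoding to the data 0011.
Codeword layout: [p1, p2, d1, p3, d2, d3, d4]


Parity bits: p1=1, p2=0, p3=0

1000011


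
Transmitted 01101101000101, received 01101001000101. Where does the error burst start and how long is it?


XOR: 00000100000000

Burst at position 5, length 1


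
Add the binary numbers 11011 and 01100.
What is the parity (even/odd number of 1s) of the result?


11011 = 27
01100 = 12
Sum = 39 = 100111
1s count = 4

even parity (4 ones in 100111)


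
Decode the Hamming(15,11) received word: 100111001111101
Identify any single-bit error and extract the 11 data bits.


Syndrome = 0: no error detected

Data: 01101111101 (no errors)


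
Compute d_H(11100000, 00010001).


XOR: 11110001
Count of 1s: 5

5


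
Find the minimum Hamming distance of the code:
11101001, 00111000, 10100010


Comparing all pairs, minimum distance: 4
Can detect 3 errors, correct 1 errors

4


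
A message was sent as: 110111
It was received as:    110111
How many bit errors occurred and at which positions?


XOR: 000000

0 errors (received matches sent)


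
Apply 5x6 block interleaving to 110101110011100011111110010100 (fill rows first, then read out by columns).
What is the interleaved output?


Matrix:
  110101
  110011
  100011
  111110
  010100
Read columns: 111101101100010100110111011100

111101101100010100110111011100


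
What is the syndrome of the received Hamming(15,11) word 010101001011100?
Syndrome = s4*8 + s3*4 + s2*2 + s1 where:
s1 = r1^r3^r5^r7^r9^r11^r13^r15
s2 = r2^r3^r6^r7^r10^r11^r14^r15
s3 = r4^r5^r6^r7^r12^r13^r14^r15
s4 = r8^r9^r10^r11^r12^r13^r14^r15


s1=1, s2=1, s3=0, s4=0

Syndrome = 3 (error at position 3)


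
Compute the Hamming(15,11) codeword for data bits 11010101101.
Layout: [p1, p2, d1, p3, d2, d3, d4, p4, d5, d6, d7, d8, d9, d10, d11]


Parity bits: p1=1, p2=0, p3=1, p4=0

101110100101101


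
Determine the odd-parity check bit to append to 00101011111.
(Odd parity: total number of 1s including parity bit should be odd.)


Number of 1s in data: 7
Parity bit: 0

0


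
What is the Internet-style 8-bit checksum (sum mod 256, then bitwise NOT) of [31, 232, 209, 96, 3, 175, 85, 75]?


Sum = 906 mod 256 = 138
Complement = 117

117


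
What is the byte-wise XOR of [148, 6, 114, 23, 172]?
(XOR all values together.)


XOR chain: 148 ^ 6 ^ 114 ^ 23 ^ 172 = 91

91


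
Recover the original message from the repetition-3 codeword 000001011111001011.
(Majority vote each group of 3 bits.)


Groups: 000, 001, 011, 111, 001, 011
Majority votes: 001101

001101


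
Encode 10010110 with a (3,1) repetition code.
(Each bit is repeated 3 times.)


Each bit -> 3 copies

111000000111000111111000


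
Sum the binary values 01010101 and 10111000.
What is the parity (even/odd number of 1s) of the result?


01010101 = 85
10111000 = 184
Sum = 269 = 100001101
1s count = 4

even parity (4 ones in 100001101)


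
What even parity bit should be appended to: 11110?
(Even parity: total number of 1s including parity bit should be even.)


Number of 1s in data: 4
Parity bit: 0

0


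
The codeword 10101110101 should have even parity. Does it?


Number of 1s: 7

No, parity error (7 ones)


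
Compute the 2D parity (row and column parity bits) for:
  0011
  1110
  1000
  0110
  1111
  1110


Row parities: 011001
Column parities: 0010

Row P: 011001, Col P: 0010, Corner: 1


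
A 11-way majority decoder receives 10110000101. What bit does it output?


Ones: 5 out of 11
Threshold: 6

0 (5/11 voted 1)


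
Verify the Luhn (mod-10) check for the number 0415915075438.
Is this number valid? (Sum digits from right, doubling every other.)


Luhn sum = 52
52 mod 10 = 2

Invalid (Luhn sum mod 10 = 2)


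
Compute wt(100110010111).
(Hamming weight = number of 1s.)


Counting 1s in 100110010111

7


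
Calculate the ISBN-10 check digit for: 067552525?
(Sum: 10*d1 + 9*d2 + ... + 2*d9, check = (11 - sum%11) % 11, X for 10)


Weighted sum: 221
221 mod 11 = 1

Check digit: X


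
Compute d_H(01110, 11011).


XOR: 10101
Count of 1s: 3

3


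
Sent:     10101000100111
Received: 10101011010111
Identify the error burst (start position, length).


XOR: 00000011110000

Burst at position 6, length 4


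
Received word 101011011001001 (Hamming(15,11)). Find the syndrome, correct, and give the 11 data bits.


Syndrome = 3: error at position 3

Data: 01101001001 (corrected bit 3)


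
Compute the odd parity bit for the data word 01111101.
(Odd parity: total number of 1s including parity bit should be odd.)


Number of 1s in data: 6
Parity bit: 1

1


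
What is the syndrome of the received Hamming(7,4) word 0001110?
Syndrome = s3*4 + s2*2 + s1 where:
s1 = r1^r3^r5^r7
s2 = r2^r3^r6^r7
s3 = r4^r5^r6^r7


s1=1, s2=1, s3=1

Syndrome = 7 (error at position 7)


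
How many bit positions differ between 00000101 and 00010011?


XOR: 00010110
Count of 1s: 3

3


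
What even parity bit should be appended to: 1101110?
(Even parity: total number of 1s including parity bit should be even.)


Number of 1s in data: 5
Parity bit: 1

1


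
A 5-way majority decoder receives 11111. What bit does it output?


Ones: 5 out of 5
Threshold: 3

1 (5/5 voted 1)


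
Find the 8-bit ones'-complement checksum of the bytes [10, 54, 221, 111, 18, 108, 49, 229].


Sum = 800 mod 256 = 32
Complement = 223

223


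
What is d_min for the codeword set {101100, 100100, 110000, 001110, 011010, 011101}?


Comparing all pairs, minimum distance: 1
Can detect 0 errors, correct 0 errors

1


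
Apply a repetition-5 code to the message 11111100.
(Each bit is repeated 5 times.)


Each bit -> 5 copies

1111111111111111111111111111110000000000


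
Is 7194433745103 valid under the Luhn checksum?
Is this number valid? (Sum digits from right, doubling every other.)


Luhn sum = 53
53 mod 10 = 3

Invalid (Luhn sum mod 10 = 3)


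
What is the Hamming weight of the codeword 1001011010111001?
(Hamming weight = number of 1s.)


Counting 1s in 1001011010111001

9


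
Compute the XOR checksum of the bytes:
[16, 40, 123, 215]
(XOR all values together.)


XOR chain: 16 ^ 40 ^ 123 ^ 215 = 148

148


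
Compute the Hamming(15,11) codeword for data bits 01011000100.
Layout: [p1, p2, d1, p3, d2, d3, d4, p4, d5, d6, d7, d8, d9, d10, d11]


Parity bits: p1=0, p2=1, p3=1, p4=0

010110101000100


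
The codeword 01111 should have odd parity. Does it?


Number of 1s: 4

No, parity error (4 ones)


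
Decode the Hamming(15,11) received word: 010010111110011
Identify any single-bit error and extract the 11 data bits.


Syndrome = 1: error at position 1

Data: 01011110011 (corrected bit 1)


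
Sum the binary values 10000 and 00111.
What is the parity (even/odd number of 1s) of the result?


10000 = 16
00111 = 7
Sum = 23 = 10111
1s count = 4

even parity (4 ones in 10111)


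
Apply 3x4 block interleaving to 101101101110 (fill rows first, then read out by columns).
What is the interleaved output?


Matrix:
  1011
  0110
  1110
Read columns: 101011111100

101011111100


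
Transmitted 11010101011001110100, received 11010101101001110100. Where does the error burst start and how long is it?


XOR: 00000000110000000000

Burst at position 8, length 2


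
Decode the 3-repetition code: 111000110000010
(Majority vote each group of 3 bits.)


Groups: 111, 000, 110, 000, 010
Majority votes: 10100

10100


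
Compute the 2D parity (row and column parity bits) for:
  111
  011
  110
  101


Row parities: 1000
Column parities: 111

Row P: 1000, Col P: 111, Corner: 1


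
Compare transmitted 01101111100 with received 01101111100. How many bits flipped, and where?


XOR: 00000000000

0 errors (received matches sent)


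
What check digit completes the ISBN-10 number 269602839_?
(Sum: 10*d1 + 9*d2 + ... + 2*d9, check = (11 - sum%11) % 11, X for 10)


Weighted sum: 257
257 mod 11 = 4

Check digit: 7


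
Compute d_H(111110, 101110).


XOR: 010000
Count of 1s: 1

1


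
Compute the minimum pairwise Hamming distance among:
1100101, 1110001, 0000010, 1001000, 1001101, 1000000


Comparing all pairs, minimum distance: 1
Can detect 0 errors, correct 0 errors

1


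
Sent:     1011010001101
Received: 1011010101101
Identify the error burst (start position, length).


XOR: 0000000100000

Burst at position 7, length 1


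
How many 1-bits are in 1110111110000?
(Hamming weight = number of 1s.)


Counting 1s in 1110111110000

8


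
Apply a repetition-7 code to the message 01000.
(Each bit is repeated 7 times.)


Each bit -> 7 copies

00000001111111000000000000000000000


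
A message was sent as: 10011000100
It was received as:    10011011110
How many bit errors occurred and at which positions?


XOR: 00000011010

3 error(s) at position(s): 6, 7, 9


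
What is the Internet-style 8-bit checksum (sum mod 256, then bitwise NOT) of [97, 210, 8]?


Sum = 315 mod 256 = 59
Complement = 196

196


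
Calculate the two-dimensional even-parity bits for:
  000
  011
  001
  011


Row parities: 0010
Column parities: 001

Row P: 0010, Col P: 001, Corner: 1


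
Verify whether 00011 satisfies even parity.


Number of 1s: 2

Yes, parity is correct (2 ones)


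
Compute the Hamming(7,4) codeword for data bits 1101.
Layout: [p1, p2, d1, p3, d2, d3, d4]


Parity bits: p1=1, p2=0, p3=0

1010101


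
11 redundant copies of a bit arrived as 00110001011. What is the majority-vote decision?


Ones: 5 out of 11
Threshold: 6

0 (5/11 voted 1)


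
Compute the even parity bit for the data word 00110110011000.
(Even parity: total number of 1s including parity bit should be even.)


Number of 1s in data: 6
Parity bit: 0

0


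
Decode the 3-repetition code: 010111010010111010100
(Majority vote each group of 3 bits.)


Groups: 010, 111, 010, 010, 111, 010, 100
Majority votes: 0100100

0100100


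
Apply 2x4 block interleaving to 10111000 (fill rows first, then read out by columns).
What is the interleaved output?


Matrix:
  1011
  1000
Read columns: 11001010

11001010


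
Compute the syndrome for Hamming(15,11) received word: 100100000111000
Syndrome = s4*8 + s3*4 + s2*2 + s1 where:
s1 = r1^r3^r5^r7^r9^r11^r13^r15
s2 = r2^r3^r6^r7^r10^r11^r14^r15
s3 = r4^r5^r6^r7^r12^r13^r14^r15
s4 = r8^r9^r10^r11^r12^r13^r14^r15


s1=0, s2=0, s3=0, s4=1

Syndrome = 8 (error at position 8)


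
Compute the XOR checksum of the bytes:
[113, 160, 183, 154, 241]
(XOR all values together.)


XOR chain: 113 ^ 160 ^ 183 ^ 154 ^ 241 = 13

13


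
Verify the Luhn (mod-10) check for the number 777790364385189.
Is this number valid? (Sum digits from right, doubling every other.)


Luhn sum = 75
75 mod 10 = 5

Invalid (Luhn sum mod 10 = 5)


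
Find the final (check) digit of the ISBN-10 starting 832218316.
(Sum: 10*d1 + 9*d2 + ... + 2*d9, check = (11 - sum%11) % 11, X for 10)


Weighted sum: 210
210 mod 11 = 1

Check digit: X


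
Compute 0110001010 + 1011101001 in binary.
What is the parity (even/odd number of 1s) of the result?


0110001010 = 394
1011101001 = 745
Sum = 1139 = 10001110011
1s count = 6

even parity (6 ones in 10001110011)


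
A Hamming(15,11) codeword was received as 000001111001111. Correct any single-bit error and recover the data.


Syndrome = 0: no error detected

Data: 00111001111 (no errors)


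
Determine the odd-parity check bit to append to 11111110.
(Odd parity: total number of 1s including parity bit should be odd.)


Number of 1s in data: 7
Parity bit: 0

0


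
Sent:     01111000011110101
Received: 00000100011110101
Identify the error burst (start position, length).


XOR: 01111100000000000

Burst at position 1, length 5


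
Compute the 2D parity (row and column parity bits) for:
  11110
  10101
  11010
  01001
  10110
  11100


Row parities: 011011
Column parities: 10010

Row P: 011011, Col P: 10010, Corner: 0


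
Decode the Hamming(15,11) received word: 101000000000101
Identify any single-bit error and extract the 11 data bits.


Syndrome = 0: no error detected

Data: 10000000101 (no errors)


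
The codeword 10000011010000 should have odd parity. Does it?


Number of 1s: 4

No, parity error (4 ones)


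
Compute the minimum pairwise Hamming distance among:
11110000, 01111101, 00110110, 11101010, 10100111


Comparing all pairs, minimum distance: 3
Can detect 2 errors, correct 1 errors

3


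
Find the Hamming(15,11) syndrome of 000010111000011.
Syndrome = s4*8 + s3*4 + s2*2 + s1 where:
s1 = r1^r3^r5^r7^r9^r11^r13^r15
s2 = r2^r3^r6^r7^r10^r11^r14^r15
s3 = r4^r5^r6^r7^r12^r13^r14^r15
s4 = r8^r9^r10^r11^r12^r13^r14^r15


s1=0, s2=1, s3=0, s4=0

Syndrome = 2 (error at position 2)


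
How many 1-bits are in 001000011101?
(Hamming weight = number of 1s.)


Counting 1s in 001000011101

5


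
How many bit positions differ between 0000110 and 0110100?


XOR: 0110010
Count of 1s: 3

3


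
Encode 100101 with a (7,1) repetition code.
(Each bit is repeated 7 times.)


Each bit -> 7 copies

111111100000000000000111111100000001111111


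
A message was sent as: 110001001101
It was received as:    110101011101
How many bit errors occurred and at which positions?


XOR: 000100010000

2 error(s) at position(s): 3, 7


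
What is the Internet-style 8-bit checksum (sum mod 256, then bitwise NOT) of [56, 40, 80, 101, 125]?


Sum = 402 mod 256 = 146
Complement = 109

109


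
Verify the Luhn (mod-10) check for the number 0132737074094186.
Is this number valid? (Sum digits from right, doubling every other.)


Luhn sum = 62
62 mod 10 = 2

Invalid (Luhn sum mod 10 = 2)


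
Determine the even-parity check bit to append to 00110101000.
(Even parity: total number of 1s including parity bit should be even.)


Number of 1s in data: 4
Parity bit: 0

0


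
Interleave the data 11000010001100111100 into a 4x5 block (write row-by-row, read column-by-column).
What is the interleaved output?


Matrix:
  11000
  01000
  11001
  11100
Read columns: 10111111000100000010

10111111000100000010


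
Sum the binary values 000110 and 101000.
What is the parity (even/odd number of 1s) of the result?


000110 = 6
101000 = 40
Sum = 46 = 101110
1s count = 4

even parity (4 ones in 101110)


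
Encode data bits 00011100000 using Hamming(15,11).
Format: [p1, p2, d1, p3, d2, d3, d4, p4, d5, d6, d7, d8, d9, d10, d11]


Parity bits: p1=0, p2=0, p3=1, p4=0

000100101100000


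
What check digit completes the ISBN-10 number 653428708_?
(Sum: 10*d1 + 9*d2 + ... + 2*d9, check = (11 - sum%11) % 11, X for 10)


Weighted sum: 253
253 mod 11 = 0

Check digit: 0


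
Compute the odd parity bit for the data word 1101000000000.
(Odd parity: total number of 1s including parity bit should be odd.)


Number of 1s in data: 3
Parity bit: 0

0


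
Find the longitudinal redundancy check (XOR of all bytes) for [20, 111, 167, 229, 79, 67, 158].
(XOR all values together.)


XOR chain: 20 ^ 111 ^ 167 ^ 229 ^ 79 ^ 67 ^ 158 = 171

171


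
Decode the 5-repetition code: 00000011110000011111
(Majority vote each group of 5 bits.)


Groups: 00000, 01111, 00000, 11111
Majority votes: 0101

0101


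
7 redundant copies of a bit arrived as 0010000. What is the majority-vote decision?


Ones: 1 out of 7
Threshold: 4

0 (1/7 voted 1)


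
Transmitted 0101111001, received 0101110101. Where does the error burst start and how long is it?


XOR: 0000001100

Burst at position 6, length 2


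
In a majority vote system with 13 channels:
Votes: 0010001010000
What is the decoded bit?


Ones: 3 out of 13
Threshold: 7

0 (3/13 voted 1)


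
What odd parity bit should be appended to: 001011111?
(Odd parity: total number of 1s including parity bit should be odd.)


Number of 1s in data: 6
Parity bit: 1

1
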